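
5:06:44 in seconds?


Hours: 5 × 3600 = 18000
Minutes: 6 × 60 = 360
Seconds: 44
Total = 18000 + 360 + 44 = 18404

18404 seconds


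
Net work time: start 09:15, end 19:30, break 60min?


9h 15m (555 minutes)

Total time = (19×60+30) - (9×60+15)
= 1170 - 555 = 615 min
Minus break: 615 - 60 = 555 min
= 9h 15m


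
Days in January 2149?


Month: January (month 1)
January has 31 days

31 days


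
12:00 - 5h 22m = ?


Start: 720 minutes from midnight
Subtract: 322 minutes
Remaining: 720 - 322 = 398
Hours: 6, Minutes: 38

06:38


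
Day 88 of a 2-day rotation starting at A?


Shift B

Shifts: A, B
Start: A (index 0)
Day 88: (0 + 88 - 1) mod 2
= 87 mod 2
= 1
Index 1 → shift B


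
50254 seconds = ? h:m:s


13h 57m 34s

Hours: 50254 ÷ 3600 = 13 remainder 3454
Minutes: 3454 ÷ 60 = 57 remainder 34
Seconds: 34


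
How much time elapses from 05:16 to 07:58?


End time in minutes: 7×60 + 58 = 478
Start time in minutes: 5×60 + 16 = 316
Difference = 478 - 316 = 162 minutes
= 2 hours 42 minutes

2h 42m


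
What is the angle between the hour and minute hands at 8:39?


25.5°

Hour hand = 8×30 + 39×0.5 = 259.5°
Minute hand = 39×6 = 234°
Difference = |259.5 - 234| = 25.5°


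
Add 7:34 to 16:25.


23:59

Start: 985 minutes from midnight
Add: 454 minutes
Total: 1439 minutes
Hours: 1439 ÷ 60 = 23 remainder 59


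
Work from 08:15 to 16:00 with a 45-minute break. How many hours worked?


7h 0m (420 minutes)

Total time = (16×60+0) - (8×60+15)
= 960 - 495 = 465 min
Minus break: 465 - 45 = 420 min
= 7h 0m


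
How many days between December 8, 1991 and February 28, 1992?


From December 8, 1991 to February 28, 1992
Rest of December 1991: 31 - 8 = 23
Full months: January 31
Days into February 1992: 28
Total = 23 + 31 + 28 = 82 days

82 days


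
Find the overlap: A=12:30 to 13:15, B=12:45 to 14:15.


30 minutes

Meeting A: 750-795 (in minutes from midnight)
Meeting B: 765-855
Overlap start = max(750, 765) = 765
Overlap end = min(795, 855) = 795
Overlap = max(0, 795 - 765) = 30 min


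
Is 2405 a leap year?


Rules: divisible by 4 AND (not by 100 OR by 400)
2405 ÷ 4 = 601 remainder 1 → not divisible by 4
Not divisible by 4 → not a leap year

No


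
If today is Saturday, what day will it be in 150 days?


Tuesday

Start: Saturday (index 5)
(5 + 150) mod 7
= 155 mod 7
= 1
Index 1 → Tuesday


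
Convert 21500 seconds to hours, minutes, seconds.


Hours: 21500 ÷ 3600 = 5 remainder 3500
Minutes: 3500 ÷ 60 = 58 remainder 20
Seconds: 20

5h 58m 20s


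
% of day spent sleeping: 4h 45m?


19.8%

Time: 285 minutes
Day: 1440 minutes
Percentage = (285/1440) × 100 ≈ 19.8%


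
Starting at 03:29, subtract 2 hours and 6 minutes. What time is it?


01:23

Start: 209 minutes from midnight
Subtract: 126 minutes
Remaining: 209 - 126 = 83
Hours: 1, Minutes: 23


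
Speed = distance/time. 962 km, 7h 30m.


128.3 km/h

Distance: 962 km
Time: 7h 30m = 450 min = 450/60 = 15/2 hours
Speed = 962 ÷ (15/2) = 962 × 2 / 15 = 1924/15 ≈ 128.3 km/h


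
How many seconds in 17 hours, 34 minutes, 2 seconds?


Hours: 17 × 3600 = 61200
Minutes: 34 × 60 = 2040
Seconds: 2
Total = 61200 + 2040 + 2 = 63242

63242 seconds


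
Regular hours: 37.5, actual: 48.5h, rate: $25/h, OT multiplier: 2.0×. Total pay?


$1487.50

Regular: 37.5h × $25 = $937.50
Overtime: 48.5 - 37.5 = 11.0h
OT pay: 11.0h × $25 × 2.0 = $550.00
Total = $937.50 + $550.00 = $1487.50


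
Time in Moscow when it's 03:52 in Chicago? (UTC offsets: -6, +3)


12:52

Time difference = UTC+3 - UTC-6 = +9 hours
New hour = (3 + 9) mod 24
= 12 mod 24 = 12
Minutes unchanged → 12:52


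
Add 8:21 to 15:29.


Start: 929 minutes from midnight
Add: 501 minutes
Total: 1430 minutes
Hours: 1430 ÷ 60 = 23 remainder 50

23:50


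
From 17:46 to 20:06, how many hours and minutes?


2h 20m

End time in minutes: 20×60 + 6 = 1206
Start time in minutes: 17×60 + 46 = 1066
Difference = 1206 - 1066 = 140 minutes
= 2 hours 20 minutes


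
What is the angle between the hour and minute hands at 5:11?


89.5°

Hour hand = 5×30 + 11×0.5 = 155.5°
Minute hand = 11×6 = 66°
Difference = |155.5 - 66| = 89.5°


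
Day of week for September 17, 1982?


Zeller's congruence:
q=17, m=9, k=82, j=19
h = (17 + ⌊13×10/5⌋ + 82 + ⌊82/4⌋ + ⌊19/4⌋ - 2×19) mod 7
= (17 + 26 + 82 + 20 + 4 - 38) mod 7
= 111 mod 7 = 6
h=6 → Friday

Friday


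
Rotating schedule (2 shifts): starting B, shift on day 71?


Shifts: A, B
Start: B (index 1)
Day 71: (1 + 71 - 1) mod 2
= 71 mod 2
= 1
Index 1 → shift B

Shift B


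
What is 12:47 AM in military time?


00:47

Input: 12:47 AM
12 AM → 00 (midnight)


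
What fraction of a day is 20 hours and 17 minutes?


Total minutes: 20×60 + 17 = 1217
Day = 24×60 = 1440 minutes
Fraction = 1217/1440 ≈ 0.8451
As a percentage: 1217/1440 × 100 ≈ 84.51%

0.8451 (84.51%)


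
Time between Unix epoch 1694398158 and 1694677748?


Difference = 1694677748 - 1694398158 = 279590 seconds
In hours: 279590 / 3600 ≈ 77.7
In days: 279590 / 86400 ≈ 3.24

279590 seconds (77.7 hours / 3.24 days)


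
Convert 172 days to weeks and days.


Weeks: 172 ÷ 7 = 24 remainder 4

24 weeks 4 days


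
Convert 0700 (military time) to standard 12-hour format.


Hour: 7
7 < 12 → AM

7:00 AM


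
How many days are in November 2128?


30 days

Month: November (month 11)
November has 30 days


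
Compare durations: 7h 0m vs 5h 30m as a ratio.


Duration 1: 420 minutes
Duration 2: 330 minutes
Ratio = 420:330
GCD = 30
Simplified = 14:11
As a decimal: 14/11 ≈ 1.27

14:11 (1.27)


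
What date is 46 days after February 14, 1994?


April 1, 1994

Start: February 14, 1994
Add 46 days
February 14 → March 1: 28 - 14 + 1 = 15 days (46 - 15 = 31 left)
March 1 → April 1: 31 - 1 + 1 = 31 days (31 - 31 = 0 left)
Land exactly on April 1, 1994


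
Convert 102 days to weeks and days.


14 weeks 4 days

Weeks: 102 ÷ 7 = 14 remainder 4


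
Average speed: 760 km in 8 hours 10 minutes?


Distance: 760 km
Time: 8h 10m = 490 min = 490/60 = 49/6 hours
Speed = 760 ÷ (49/6) = 760 × 6 / 49 = 4560/49 ≈ 93.1 km/h

93.1 km/h


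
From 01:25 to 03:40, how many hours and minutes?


End time in minutes: 3×60 + 40 = 220
Start time in minutes: 1×60 + 25 = 85
Difference = 220 - 85 = 135 minutes
= 2 hours 15 minutes

2h 15m


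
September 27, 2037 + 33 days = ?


Start: September 27, 2037
Add 33 days
September 27 → October 1: 30 - 27 + 1 = 4 days (33 - 4 = 29 left)
October 1 + 29 = October 30, 2037

October 30, 2037


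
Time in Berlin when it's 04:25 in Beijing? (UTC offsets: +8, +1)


21:25 (previous day)

Time difference = UTC+1 - UTC+8 = -7 hours
New hour = (4 -7) mod 24
= -3 mod 24 = 21
Minutes unchanged → 21:25; -3 < 0 → previous day


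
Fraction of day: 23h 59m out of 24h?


Total minutes: 23×60 + 59 = 1439
Day = 24×60 = 1440 minutes
Fraction = 1439/1440 ≈ 0.9993
As a percentage: 1439/1440 × 100 ≈ 99.93%

0.9993 (99.93%)


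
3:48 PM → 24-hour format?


Input: 3:48 PM
PM: 3 + 12 = 15

15:48


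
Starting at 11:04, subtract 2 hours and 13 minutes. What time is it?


08:51

Start: 664 minutes from midnight
Subtract: 133 minutes
Remaining: 664 - 133 = 531
Hours: 8, Minutes: 51


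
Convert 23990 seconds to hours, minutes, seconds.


Hours: 23990 ÷ 3600 = 6 remainder 2390
Minutes: 2390 ÷ 60 = 39 remainder 50
Seconds: 50

6h 39m 50s


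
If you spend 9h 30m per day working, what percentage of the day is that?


Time: 570 minutes
Day: 1440 minutes
Percentage = (570/1440) × 100 ≈ 39.6%

39.6%


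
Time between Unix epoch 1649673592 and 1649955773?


Difference = 1649955773 - 1649673592 = 282181 seconds
In hours: 282181 / 3600 ≈ 78.4
In days: 282181 / 86400 ≈ 3.27

282181 seconds (78.4 hours / 3.27 days)


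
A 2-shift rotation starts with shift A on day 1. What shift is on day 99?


Shifts: A, B
Start: A (index 0)
Day 99: (0 + 99 - 1) mod 2
= 98 mod 2
= 0
Index 0 → shift A

Shift A


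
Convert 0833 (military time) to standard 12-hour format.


8:33 AM

Hour: 8
8 < 12 → AM


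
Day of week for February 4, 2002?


Zeller's congruence:
q=4, m=14, k=1, j=20
h = (4 + ⌊13×15/5⌋ + 1 + ⌊1/4⌋ + ⌊20/4⌋ - 2×20) mod 7
= (4 + 39 + 1 + 0 + 5 - 40) mod 7
= 9 mod 7 = 2
h=2 → Monday

Monday


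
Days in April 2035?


Month: April (month 4)
April has 30 days

30 days


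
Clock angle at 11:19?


Hour hand = 11×30 + 19×0.5 = 339.5°
Minute hand = 19×6 = 114°
Difference = |339.5 - 114| = 225.5°
Since > 180°: 360 - 225.5 = 134.5°

134.5°


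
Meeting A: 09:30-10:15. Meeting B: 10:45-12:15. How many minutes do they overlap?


0 minutes

Meeting A: 570-615 (in minutes from midnight)
Meeting B: 645-735
Overlap start = max(570, 645) = 645
Overlap end = min(615, 735) = 615
Overlap = max(0, 615 - 645) = 0 min


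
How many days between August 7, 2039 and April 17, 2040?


254 days

From August 7, 2039 to April 17, 2040
Rest of August 2039: 31 - 7 = 24
Full months: September 30, October 31, November 30, December 31, January 31, February 2040 29, March 31
Days into April 2040: 17
Total = 24 + 30 + 31 + 30 + 31 + 31 + 29 + 31 + 17 = 254 days


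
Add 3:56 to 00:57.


Start: 57 minutes from midnight
Add: 236 minutes
Total: 293 minutes
Hours: 293 ÷ 60 = 4 remainder 53

04:53


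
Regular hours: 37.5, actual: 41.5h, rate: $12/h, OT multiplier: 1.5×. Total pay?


$522.00

Regular: 37.5h × $12 = $450.00
Overtime: 41.5 - 37.5 = 4.0h
OT pay: 4.0h × $12 × 1.5 = $72.00
Total = $450.00 + $72.00 = $522.00


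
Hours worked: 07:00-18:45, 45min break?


Total time = (18×60+45) - (7×60+0)
= 1125 - 420 = 705 min
Minus break: 705 - 45 = 660 min
= 11h 0m

11h 0m (660 minutes)


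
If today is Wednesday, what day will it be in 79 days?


Friday

Start: Wednesday (index 2)
(2 + 79) mod 7
= 81 mod 7
= 4
Index 4 → Friday


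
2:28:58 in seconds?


8938 seconds

Hours: 2 × 3600 = 7200
Minutes: 28 × 60 = 1680
Seconds: 58
Total = 7200 + 1680 + 58 = 8938


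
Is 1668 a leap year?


Rules: divisible by 4 AND (not by 100 OR by 400)
1668 ÷ 4 = 417 exactly → divisible by 4
1668 ÷ 100 = 16 remainder 68 → not divisible by 100
Divisible by 4 but not by 100 → leap year

Yes


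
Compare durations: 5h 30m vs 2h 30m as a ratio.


Duration 1: 330 minutes
Duration 2: 150 minutes
Ratio = 330:150
GCD = 30
Simplified = 11:5
As a decimal: 11/5 = 2.20

11:5 (2.20)


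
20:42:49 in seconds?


74569 seconds

Hours: 20 × 3600 = 72000
Minutes: 42 × 60 = 2520
Seconds: 49
Total = 72000 + 2520 + 49 = 74569


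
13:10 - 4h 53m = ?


08:17

Start: 790 minutes from midnight
Subtract: 293 minutes
Remaining: 790 - 293 = 497
Hours: 8, Minutes: 17


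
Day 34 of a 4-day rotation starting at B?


Shift C

Shifts: A, B, C, D
Start: B (index 1)
Day 34: (1 + 34 - 1) mod 4
= 34 mod 4
= 2
Index 2 → shift C


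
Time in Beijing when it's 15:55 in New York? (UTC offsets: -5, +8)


04:55 (next day)

Time difference = UTC+8 - UTC-5 = +13 hours
New hour = (15 + 13) mod 24
= 28 mod 24 = 4
Minutes unchanged → 04:55; 28 ≥ 24 → next day


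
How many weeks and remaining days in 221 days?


Weeks: 221 ÷ 7 = 31 remainder 4

31 weeks 4 days


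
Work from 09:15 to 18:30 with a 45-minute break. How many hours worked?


8h 30m (510 minutes)

Total time = (18×60+30) - (9×60+15)
= 1110 - 555 = 555 min
Minus break: 555 - 45 = 510 min
= 8h 30m


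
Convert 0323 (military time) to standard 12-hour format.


3:23 AM

Hour: 3
3 < 12 → AM


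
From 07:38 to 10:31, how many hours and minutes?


2h 53m

End time in minutes: 10×60 + 31 = 631
Start time in minutes: 7×60 + 38 = 458
Difference = 631 - 458 = 173 minutes
= 2 hours 53 minutes


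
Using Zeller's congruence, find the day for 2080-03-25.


Monday

Zeller's congruence:
q=25, m=3, k=80, j=20
h = (25 + ⌊13×4/5⌋ + 80 + ⌊80/4⌋ + ⌊20/4⌋ - 2×20) mod 7
= (25 + 10 + 80 + 20 + 5 - 40) mod 7
= 100 mod 7 = 2
h=2 → Monday


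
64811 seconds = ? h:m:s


18h 0m 11s

Hours: 64811 ÷ 3600 = 18 remainder 11
Minutes: 11 ÷ 60 = 0 remainder 11
Seconds: 11


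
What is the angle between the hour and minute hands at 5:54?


147.0°

Hour hand = 5×30 + 54×0.5 = 177.0°
Minute hand = 54×6 = 324°
Difference = |177.0 - 324| = 147.0°


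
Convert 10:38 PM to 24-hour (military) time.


Input: 10:38 PM
PM: 10 + 12 = 22

22:38


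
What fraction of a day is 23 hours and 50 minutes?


Total minutes: 23×60 + 50 = 1430
Day = 24×60 = 1440 minutes
Fraction = 1430/1440 ≈ 0.9931
As a percentage: 1430/1440 × 100 ≈ 99.31%

0.9931 (99.31%)


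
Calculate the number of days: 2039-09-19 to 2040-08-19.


335 days

From September 19, 2039 to August 19, 2040
Rest of September 2039: 30 - 19 = 11
Full months: October 31, November 30, December 31, January 31, February 2040 29, March 31, April 30, May 31, June 30, July 31
Days into August 2040: 19
Total = 11 + 31 + 30 + 31 + 31 + 29 + 31 + 30 + 31 + 30 + 31 + 19 = 335 days


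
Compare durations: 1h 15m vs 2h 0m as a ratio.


Duration 1: 75 minutes
Duration 2: 120 minutes
Ratio = 75:120
GCD = 15
Simplified = 5:8
As a decimal: 5/8 ≈ 0.63

5:8 (0.63)


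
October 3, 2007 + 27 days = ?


Start: October 3, 2007
Add 27 days
October 3 + 27 = October 30, 2007

October 30, 2007


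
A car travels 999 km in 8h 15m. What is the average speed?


Distance: 999 km
Time: 8h 15m = 495 min = 495/60 = 33/4 hours
Speed = 999 ÷ (33/4) = 999 × 4 / 33 = 3996/33 ≈ 121.1 km/h

121.1 km/h


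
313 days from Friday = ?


Start: Friday (index 4)
(4 + 313) mod 7
= 317 mod 7
= 2
Index 2 → Wednesday

Wednesday


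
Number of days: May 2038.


Month: May (month 5)
May has 31 days

31 days


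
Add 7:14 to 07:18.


14:32

Start: 438 minutes from midnight
Add: 434 minutes
Total: 872 minutes
Hours: 872 ÷ 60 = 14 remainder 32


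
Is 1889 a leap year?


No

Rules: divisible by 4 AND (not by 100 OR by 400)
1889 ÷ 4 = 472 remainder 1 → not divisible by 4
Not divisible by 4 → not a leap year


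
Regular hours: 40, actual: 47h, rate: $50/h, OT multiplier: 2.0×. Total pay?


Regular: 40h × $50 = $2000.00
Overtime: 47 - 40 = 7h
OT pay: 7h × $50 × 2.0 = $700.00
Total = $2000.00 + $700.00 = $2700.00

$2700.00


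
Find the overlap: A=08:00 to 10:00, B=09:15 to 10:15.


Meeting A: 480-600 (in minutes from midnight)
Meeting B: 555-615
Overlap start = max(480, 555) = 555
Overlap end = min(600, 615) = 600
Overlap = max(0, 600 - 555) = 45 min

45 minutes


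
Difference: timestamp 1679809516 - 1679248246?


Difference = 1679809516 - 1679248246 = 561270 seconds
In hours: 561270 / 3600 ≈ 155.9
In days: 561270 / 86400 ≈ 6.50

561270 seconds (155.9 hours / 6.50 days)


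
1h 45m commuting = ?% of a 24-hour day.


Time: 105 minutes
Day: 1440 minutes
Percentage = (105/1440) × 100 ≈ 7.3%

7.3%


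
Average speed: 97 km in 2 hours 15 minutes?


Distance: 97 km
Time: 2h 15m = 135 min = 135/60 = 9/4 hours
Speed = 97 ÷ (9/4) = 97 × 4 / 9 = 388/9 ≈ 43.1 km/h

43.1 km/h


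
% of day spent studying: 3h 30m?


Time: 210 minutes
Day: 1440 minutes
Percentage = (210/1440) × 100 ≈ 14.6%

14.6%


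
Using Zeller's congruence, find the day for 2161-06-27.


Zeller's congruence:
q=27, m=6, k=61, j=21
h = (27 + ⌊13×7/5⌋ + 61 + ⌊61/4⌋ + ⌊21/4⌋ - 2×21) mod 7
= (27 + 18 + 61 + 15 + 5 - 42) mod 7
= 84 mod 7 = 0
h=0 → Saturday

Saturday


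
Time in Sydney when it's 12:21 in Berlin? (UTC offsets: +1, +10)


21:21

Time difference = UTC+10 - UTC+1 = +9 hours
New hour = (12 + 9) mod 24
= 21 mod 24 = 21
Minutes unchanged → 21:21


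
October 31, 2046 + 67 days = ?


Start: October 31, 2046
Add 67 days
October 31 → November 1: 31 - 31 + 1 = 1 days (67 - 1 = 66 left)
November 1 → December 1: 30 - 1 + 1 = 30 days (66 - 30 = 36 left)
December 1 → January 1: 31 - 1 + 1 = 31 days (36 - 31 = 5 left)
January 1 + 5 = January 6, 2047

January 6, 2047


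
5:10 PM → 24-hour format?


Input: 5:10 PM
PM: 5 + 12 = 17

17:10


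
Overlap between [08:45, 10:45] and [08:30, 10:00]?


75 minutes

Meeting A: 525-645 (in minutes from midnight)
Meeting B: 510-600
Overlap start = max(525, 510) = 525
Overlap end = min(645, 600) = 600
Overlap = max(0, 600 - 525) = 75 min


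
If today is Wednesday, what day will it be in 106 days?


Start: Wednesday (index 2)
(2 + 106) mod 7
= 108 mod 7
= 3
Index 3 → Thursday

Thursday


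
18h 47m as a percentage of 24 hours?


Total minutes: 18×60 + 47 = 1127
Day = 24×60 = 1440 minutes
Fraction = 1127/1440 ≈ 0.7826
As a percentage: 1127/1440 × 100 ≈ 78.26%

0.7826 (78.26%)


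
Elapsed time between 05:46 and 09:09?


3h 23m

End time in minutes: 9×60 + 9 = 549
Start time in minutes: 5×60 + 46 = 346
Difference = 549 - 346 = 203 minutes
= 3 hours 23 minutes


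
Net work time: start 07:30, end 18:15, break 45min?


10h 0m (600 minutes)

Total time = (18×60+15) - (7×60+30)
= 1095 - 450 = 645 min
Minus break: 645 - 45 = 600 min
= 10h 0m


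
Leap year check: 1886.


No

Rules: divisible by 4 AND (not by 100 OR by 400)
1886 ÷ 4 = 471 remainder 2 → not divisible by 4
Not divisible by 4 → not a leap year


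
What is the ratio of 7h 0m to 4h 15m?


28:17 (1.65)

Duration 1: 420 minutes
Duration 2: 255 minutes
Ratio = 420:255
GCD = 15
Simplified = 28:17
As a decimal: 28/17 ≈ 1.65


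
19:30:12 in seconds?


70212 seconds

Hours: 19 × 3600 = 68400
Minutes: 30 × 60 = 1800
Seconds: 12
Total = 68400 + 1800 + 12 = 70212


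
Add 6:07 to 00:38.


Start: 38 minutes from midnight
Add: 367 minutes
Total: 405 minutes
Hours: 405 ÷ 60 = 6 remainder 45

06:45


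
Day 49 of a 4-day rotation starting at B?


Shifts: A, B, C, D
Start: B (index 1)
Day 49: (1 + 49 - 1) mod 4
= 49 mod 4
= 1
Index 1 → shift B

Shift B


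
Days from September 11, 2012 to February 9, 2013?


151 days

From September 11, 2012 to February 9, 2013
Rest of September 2012: 30 - 11 = 19
Full months: October 31, November 30, December 31, January 31
Days into February 2013: 9
Total = 19 + 31 + 30 + 31 + 31 + 9 = 151 days


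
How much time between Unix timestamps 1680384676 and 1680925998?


541322 seconds (150.4 hours / 6.27 days)

Difference = 1680925998 - 1680384676 = 541322 seconds
In hours: 541322 / 3600 ≈ 150.4
In days: 541322 / 86400 ≈ 6.27


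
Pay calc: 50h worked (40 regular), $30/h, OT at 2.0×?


Regular: 40h × $30 = $1200.00
Overtime: 50 - 40 = 10h
OT pay: 10h × $30 × 2.0 = $600.00
Total = $1200.00 + $600.00 = $1800.00

$1800.00


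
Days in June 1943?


Month: June (month 6)
June has 30 days

30 days


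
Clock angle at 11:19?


Hour hand = 11×30 + 19×0.5 = 339.5°
Minute hand = 19×6 = 114°
Difference = |339.5 - 114| = 225.5°
Since > 180°: 360 - 225.5 = 134.5°

134.5°


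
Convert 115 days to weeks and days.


Weeks: 115 ÷ 7 = 16 remainder 3

16 weeks 3 days


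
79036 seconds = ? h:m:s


Hours: 79036 ÷ 3600 = 21 remainder 3436
Minutes: 3436 ÷ 60 = 57 remainder 16
Seconds: 16

21h 57m 16s


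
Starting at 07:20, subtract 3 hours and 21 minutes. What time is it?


Start: 440 minutes from midnight
Subtract: 201 minutes
Remaining: 440 - 201 = 239
Hours: 3, Minutes: 59

03:59


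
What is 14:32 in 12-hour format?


Hour: 14
14 - 12 = 2 → PM

2:32 PM


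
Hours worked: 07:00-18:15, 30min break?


10h 45m (645 minutes)

Total time = (18×60+15) - (7×60+0)
= 1095 - 420 = 675 min
Minus break: 675 - 30 = 645 min
= 10h 45m


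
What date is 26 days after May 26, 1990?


June 21, 1990

Start: May 26, 1990
Add 26 days
May 26 → June 1: 31 - 26 + 1 = 6 days (26 - 6 = 20 left)
June 1 + 20 = June 21, 1990


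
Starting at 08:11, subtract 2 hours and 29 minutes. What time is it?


05:42

Start: 491 minutes from midnight
Subtract: 149 minutes
Remaining: 491 - 149 = 342
Hours: 5, Minutes: 42


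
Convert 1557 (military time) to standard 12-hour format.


3:57 PM

Hour: 15
15 - 12 = 3 → PM


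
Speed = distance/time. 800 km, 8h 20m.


Distance: 800 km
Time: 8h 20m = 500 min = 500/60 = 25/3 hours
Speed = 800 ÷ (25/3) = 800 × 3 / 25 = 2400/25 = 96.0 km/h

96.0 km/h


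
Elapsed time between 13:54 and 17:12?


End time in minutes: 17×60 + 12 = 1032
Start time in minutes: 13×60 + 54 = 834
Difference = 1032 - 834 = 198 minutes
= 3 hours 18 minutes

3h 18m


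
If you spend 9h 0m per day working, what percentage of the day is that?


37.5%

Time: 540 minutes
Day: 1440 minutes
Percentage = (540/1440) × 100 = 37.5%


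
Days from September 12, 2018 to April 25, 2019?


225 days

From September 12, 2018 to April 25, 2019
Rest of September 2018: 30 - 12 = 18
Full months: October 31, November 30, December 31, January 31, February 2019 28, March 31
Days into April 2019: 25
Total = 18 + 31 + 30 + 31 + 31 + 28 + 31 + 25 = 225 days


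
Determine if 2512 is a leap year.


Rules: divisible by 4 AND (not by 100 OR by 400)
2512 ÷ 4 = 628 exactly → divisible by 4
2512 ÷ 100 = 25 remainder 12 → not divisible by 100
Divisible by 4 but not by 100 → leap year

Yes


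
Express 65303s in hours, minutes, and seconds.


Hours: 65303 ÷ 3600 = 18 remainder 503
Minutes: 503 ÷ 60 = 8 remainder 23
Seconds: 23

18h 8m 23s


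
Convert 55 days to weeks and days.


7 weeks 6 days

Weeks: 55 ÷ 7 = 7 remainder 6


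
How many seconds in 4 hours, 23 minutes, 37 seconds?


Hours: 4 × 3600 = 14400
Minutes: 23 × 60 = 1380
Seconds: 37
Total = 14400 + 1380 + 37 = 15817

15817 seconds


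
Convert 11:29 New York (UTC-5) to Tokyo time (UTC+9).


Time difference = UTC+9 - UTC-5 = +14 hours
New hour = (11 + 14) mod 24
= 25 mod 24 = 1
Minutes unchanged → 01:29; 25 ≥ 24 → next day

01:29 (next day)


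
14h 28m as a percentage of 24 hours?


0.6028 (60.28%)

Total minutes: 14×60 + 28 = 868
Day = 24×60 = 1440 minutes
Fraction = 868/1440 ≈ 0.6028
As a percentage: 868/1440 × 100 ≈ 60.28%


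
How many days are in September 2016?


Month: September (month 9)
September has 30 days

30 days


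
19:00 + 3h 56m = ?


22:56

Start: 1140 minutes from midnight
Add: 236 minutes
Total: 1376 minutes
Hours: 1376 ÷ 60 = 22 remainder 56


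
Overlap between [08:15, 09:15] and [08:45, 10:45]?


30 minutes

Meeting A: 495-555 (in minutes from midnight)
Meeting B: 525-645
Overlap start = max(495, 525) = 525
Overlap end = min(555, 645) = 555
Overlap = max(0, 555 - 525) = 30 min


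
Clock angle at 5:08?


106.0°

Hour hand = 5×30 + 8×0.5 = 154.0°
Minute hand = 8×6 = 48°
Difference = |154.0 - 48| = 106.0°


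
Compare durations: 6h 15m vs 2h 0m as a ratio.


25:8 (3.13)

Duration 1: 375 minutes
Duration 2: 120 minutes
Ratio = 375:120
GCD = 15
Simplified = 25:8
As a decimal: 25/8 ≈ 3.13


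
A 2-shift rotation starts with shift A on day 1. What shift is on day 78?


Shift B

Shifts: A, B
Start: A (index 0)
Day 78: (0 + 78 - 1) mod 2
= 77 mod 2
= 1
Index 1 → shift B


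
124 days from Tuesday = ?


Sunday

Start: Tuesday (index 1)
(1 + 124) mod 7
= 125 mod 7
= 6
Index 6 → Sunday


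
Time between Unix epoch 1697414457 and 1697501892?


Difference = 1697501892 - 1697414457 = 87435 seconds
In hours: 87435 / 3600 ≈ 24.3
In days: 87435 / 86400 ≈ 1.01

87435 seconds (24.3 hours / 1.01 days)


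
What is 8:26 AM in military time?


08:26

Input: 8:26 AM
AM hour stays: 8


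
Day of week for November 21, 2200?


Zeller's congruence:
q=21, m=11, k=0, j=22
h = (21 + ⌊13×12/5⌋ + 0 + ⌊0/4⌋ + ⌊22/4⌋ - 2×22) mod 7
= (21 + 31 + 0 + 0 + 5 - 44) mod 7
= 13 mod 7 = 6
h=6 → Friday

Friday


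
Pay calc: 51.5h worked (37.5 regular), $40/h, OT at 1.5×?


$2340.00

Regular: 37.5h × $40 = $1500.00
Overtime: 51.5 - 37.5 = 14.0h
OT pay: 14.0h × $40 × 1.5 = $840.00
Total = $1500.00 + $840.00 = $2340.00


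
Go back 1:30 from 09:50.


Start: 590 minutes from midnight
Subtract: 90 minutes
Remaining: 590 - 90 = 500
Hours: 8, Minutes: 20

08:20


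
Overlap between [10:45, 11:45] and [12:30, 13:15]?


Meeting A: 645-705 (in minutes from midnight)
Meeting B: 750-795
Overlap start = max(645, 750) = 750
Overlap end = min(705, 795) = 705
Overlap = max(0, 705 - 750) = 0 min

0 minutes


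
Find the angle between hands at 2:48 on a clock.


Hour hand = 2×30 + 48×0.5 = 84.0°
Minute hand = 48×6 = 288°
Difference = |84.0 - 288| = 204.0°
Since > 180°: 360 - 204.0 = 156.0°

156.0°


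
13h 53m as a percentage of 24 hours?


Total minutes: 13×60 + 53 = 833
Day = 24×60 = 1440 minutes
Fraction = 833/1440 ≈ 0.5785
As a percentage: 833/1440 × 100 ≈ 57.85%

0.5785 (57.85%)


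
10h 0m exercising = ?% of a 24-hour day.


41.7%

Time: 600 minutes
Day: 1440 minutes
Percentage = (600/1440) × 100 ≈ 41.7%


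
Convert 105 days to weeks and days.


Weeks: 105 ÷ 7 = 15 remainder 0

15 weeks 0 days


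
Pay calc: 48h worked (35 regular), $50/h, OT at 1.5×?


$2725.00

Regular: 35h × $50 = $1750.00
Overtime: 48 - 35 = 13h
OT pay: 13h × $50 × 1.5 = $975.00
Total = $1750.00 + $975.00 = $2725.00


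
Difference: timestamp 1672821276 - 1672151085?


670191 seconds (186.2 hours / 7.76 days)

Difference = 1672821276 - 1672151085 = 670191 seconds
In hours: 670191 / 3600 ≈ 186.2
In days: 670191 / 86400 ≈ 7.76


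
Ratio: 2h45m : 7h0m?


11:28 (0.39)

Duration 1: 165 minutes
Duration 2: 420 minutes
Ratio = 165:420
GCD = 15
Simplified = 11:28
As a decimal: 11/28 ≈ 0.39


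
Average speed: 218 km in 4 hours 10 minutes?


52.3 km/h

Distance: 218 km
Time: 4h 10m = 250 min = 250/60 = 25/6 hours
Speed = 218 ÷ (25/6) = 218 × 6 / 25 = 1308/25 ≈ 52.3 km/h


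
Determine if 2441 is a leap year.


Rules: divisible by 4 AND (not by 100 OR by 400)
2441 ÷ 4 = 610 remainder 1 → not divisible by 4
Not divisible by 4 → not a leap year

No


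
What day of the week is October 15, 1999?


Friday

Zeller's congruence:
q=15, m=10, k=99, j=19
h = (15 + ⌊13×11/5⌋ + 99 + ⌊99/4⌋ + ⌊19/4⌋ - 2×19) mod 7
= (15 + 28 + 99 + 24 + 4 - 38) mod 7
= 132 mod 7 = 6
h=6 → Friday


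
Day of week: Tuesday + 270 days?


Saturday

Start: Tuesday (index 1)
(1 + 270) mod 7
= 271 mod 7
= 5
Index 5 → Saturday


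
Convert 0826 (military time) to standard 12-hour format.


Hour: 8
8 < 12 → AM

8:26 AM


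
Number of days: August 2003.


Month: August (month 8)
August has 31 days

31 days


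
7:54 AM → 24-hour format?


Input: 7:54 AM
AM hour stays: 7

07:54


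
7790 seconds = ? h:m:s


2h 9m 50s

Hours: 7790 ÷ 3600 = 2 remainder 590
Minutes: 590 ÷ 60 = 9 remainder 50
Seconds: 50


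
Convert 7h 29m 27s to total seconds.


Hours: 7 × 3600 = 25200
Minutes: 29 × 60 = 1740
Seconds: 27
Total = 25200 + 1740 + 27 = 26967

26967 seconds


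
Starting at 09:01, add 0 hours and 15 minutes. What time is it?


09:16

Start: 541 minutes from midnight
Add: 15 minutes
Total: 556 minutes
Hours: 556 ÷ 60 = 9 remainder 16


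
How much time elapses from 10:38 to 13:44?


End time in minutes: 13×60 + 44 = 824
Start time in minutes: 10×60 + 38 = 638
Difference = 824 - 638 = 186 minutes
= 3 hours 6 minutes

3h 6m


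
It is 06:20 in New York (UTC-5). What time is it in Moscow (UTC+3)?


14:20

Time difference = UTC+3 - UTC-5 = +8 hours
New hour = (6 + 8) mod 24
= 14 mod 24 = 14
Minutes unchanged → 14:20


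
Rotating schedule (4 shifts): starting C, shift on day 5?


Shift C

Shifts: A, B, C, D
Start: C (index 2)
Day 5: (2 + 5 - 1) mod 4
= 6 mod 4
= 2
Index 2 → shift C


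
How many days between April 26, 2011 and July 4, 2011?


From April 26, 2011 to July 4, 2011
Rest of April 2011: 30 - 26 = 4
Full months: May 31, June 30
Days into July 2011: 4
Total = 4 + 31 + 30 + 4 = 69 days

69 days


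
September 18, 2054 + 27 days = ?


Start: September 18, 2054
Add 27 days
September 18 → October 1: 30 - 18 + 1 = 13 days (27 - 13 = 14 left)
October 1 + 14 = October 15, 2054

October 15, 2054


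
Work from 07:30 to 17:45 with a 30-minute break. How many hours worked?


9h 45m (585 minutes)

Total time = (17×60+45) - (7×60+30)
= 1065 - 450 = 615 min
Minus break: 615 - 30 = 585 min
= 9h 45m


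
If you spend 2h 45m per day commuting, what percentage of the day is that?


Time: 165 minutes
Day: 1440 minutes
Percentage = (165/1440) × 100 ≈ 11.5%

11.5%


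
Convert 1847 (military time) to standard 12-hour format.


6:47 PM

Hour: 18
18 - 12 = 6 → PM


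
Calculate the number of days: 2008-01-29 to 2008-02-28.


30 days

From January 29, 2008 to February 28, 2008
Rest of January 2008: 31 - 29 = 2
Days into February 2008: 28
Total = 2 + 28 = 30 days


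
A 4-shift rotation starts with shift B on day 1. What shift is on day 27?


Shift D

Shifts: A, B, C, D
Start: B (index 1)
Day 27: (1 + 27 - 1) mod 4
= 27 mod 4
= 3
Index 3 → shift D


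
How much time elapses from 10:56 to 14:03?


End time in minutes: 14×60 + 3 = 843
Start time in minutes: 10×60 + 56 = 656
Difference = 843 - 656 = 187 minutes
= 3 hours 7 minutes

3h 7m


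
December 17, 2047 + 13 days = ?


Start: December 17, 2047
Add 13 days
December 17 + 13 = December 30, 2047

December 30, 2047


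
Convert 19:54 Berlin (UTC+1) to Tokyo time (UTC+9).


03:54 (next day)

Time difference = UTC+9 - UTC+1 = +8 hours
New hour = (19 + 8) mod 24
= 27 mod 24 = 3
Minutes unchanged → 03:54; 27 ≥ 24 → next day


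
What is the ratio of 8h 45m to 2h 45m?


35:11 (3.18)

Duration 1: 525 minutes
Duration 2: 165 minutes
Ratio = 525:165
GCD = 15
Simplified = 35:11
As a decimal: 35/11 ≈ 3.18


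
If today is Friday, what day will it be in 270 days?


Tuesday

Start: Friday (index 4)
(4 + 270) mod 7
= 274 mod 7
= 1
Index 1 → Tuesday


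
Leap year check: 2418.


No

Rules: divisible by 4 AND (not by 100 OR by 400)
2418 ÷ 4 = 604 remainder 2 → not divisible by 4
Not divisible by 4 → not a leap year


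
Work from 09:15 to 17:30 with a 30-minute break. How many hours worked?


7h 45m (465 minutes)

Total time = (17×60+30) - (9×60+15)
= 1050 - 555 = 495 min
Minus break: 495 - 30 = 465 min
= 7h 45m


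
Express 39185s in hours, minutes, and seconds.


10h 53m 5s

Hours: 39185 ÷ 3600 = 10 remainder 3185
Minutes: 3185 ÷ 60 = 53 remainder 5
Seconds: 5


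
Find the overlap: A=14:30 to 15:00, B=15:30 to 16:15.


Meeting A: 870-900 (in minutes from midnight)
Meeting B: 930-975
Overlap start = max(870, 930) = 930
Overlap end = min(900, 975) = 900
Overlap = max(0, 900 - 930) = 0 min

0 minutes


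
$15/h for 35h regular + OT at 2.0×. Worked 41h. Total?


$705.00

Regular: 35h × $15 = $525.00
Overtime: 41 - 35 = 6h
OT pay: 6h × $15 × 2.0 = $180.00
Total = $525.00 + $180.00 = $705.00


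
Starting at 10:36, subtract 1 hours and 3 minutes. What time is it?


09:33

Start: 636 minutes from midnight
Subtract: 63 minutes
Remaining: 636 - 63 = 573
Hours: 9, Minutes: 33


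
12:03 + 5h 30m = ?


Start: 723 minutes from midnight
Add: 330 minutes
Total: 1053 minutes
Hours: 1053 ÷ 60 = 17 remainder 33

17:33


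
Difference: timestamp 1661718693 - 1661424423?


Difference = 1661718693 - 1661424423 = 294270 seconds
In hours: 294270 / 3600 ≈ 81.7
In days: 294270 / 86400 ≈ 3.41

294270 seconds (81.7 hours / 3.41 days)


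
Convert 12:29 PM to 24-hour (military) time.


Input: 12:29 PM
12 PM → 12 (noon)

12:29


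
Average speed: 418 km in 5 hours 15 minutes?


79.6 km/h

Distance: 418 km
Time: 5h 15m = 315 min = 315/60 = 21/4 hours
Speed = 418 ÷ (21/4) = 418 × 4 / 21 = 1672/21 ≈ 79.6 km/h


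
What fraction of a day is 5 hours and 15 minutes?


Total minutes: 5×60 + 15 = 315
Day = 24×60 = 1440 minutes
Fraction = 315/1440 ≈ 0.2188
As a percentage: 315/1440 × 100 ≈ 21.88%

0.2188 (21.88%)


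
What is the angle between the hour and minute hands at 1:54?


93.0°

Hour hand = 1×30 + 54×0.5 = 57.0°
Minute hand = 54×6 = 324°
Difference = |57.0 - 324| = 267.0°
Since > 180°: 360 - 267.0 = 93.0°


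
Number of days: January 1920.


Month: January (month 1)
January has 31 days

31 days


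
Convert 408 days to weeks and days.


Weeks: 408 ÷ 7 = 58 remainder 2

58 weeks 2 days


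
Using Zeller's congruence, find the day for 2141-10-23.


Monday

Zeller's congruence:
q=23, m=10, k=41, j=21
h = (23 + ⌊13×11/5⌋ + 41 + ⌊41/4⌋ + ⌊21/4⌋ - 2×21) mod 7
= (23 + 28 + 41 + 10 + 5 - 42) mod 7
= 65 mod 7 = 2
h=2 → Monday


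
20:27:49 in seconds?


Hours: 20 × 3600 = 72000
Minutes: 27 × 60 = 1620
Seconds: 49
Total = 72000 + 1620 + 49 = 73669

73669 seconds


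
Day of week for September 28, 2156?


Zeller's congruence:
q=28, m=9, k=56, j=21
h = (28 + ⌊13×10/5⌋ + 56 + ⌊56/4⌋ + ⌊21/4⌋ - 2×21) mod 7
= (28 + 26 + 56 + 14 + 5 - 42) mod 7
= 87 mod 7 = 3
h=3 → Tuesday

Tuesday


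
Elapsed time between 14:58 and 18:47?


3h 49m

End time in minutes: 18×60 + 47 = 1127
Start time in minutes: 14×60 + 58 = 898
Difference = 1127 - 898 = 229 minutes
= 3 hours 49 minutes


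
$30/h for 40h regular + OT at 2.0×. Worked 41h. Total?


$1260.00

Regular: 40h × $30 = $1200.00
Overtime: 41 - 40 = 1h
OT pay: 1h × $30 × 2.0 = $60.00
Total = $1200.00 + $60.00 = $1260.00


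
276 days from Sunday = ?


Wednesday

Start: Sunday (index 6)
(6 + 276) mod 7
= 282 mod 7
= 2
Index 2 → Wednesday


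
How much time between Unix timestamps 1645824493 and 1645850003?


Difference = 1645850003 - 1645824493 = 25510 seconds
In hours: 25510 / 3600 ≈ 7.1
In days: 25510 / 86400 ≈ 0.30

25510 seconds (7.1 hours / 0.30 days)


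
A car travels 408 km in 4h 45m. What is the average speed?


85.9 km/h

Distance: 408 km
Time: 4h 45m = 285 min = 285/60 = 19/4 hours
Speed = 408 ÷ (19/4) = 408 × 4 / 19 = 1632/19 ≈ 85.9 km/h


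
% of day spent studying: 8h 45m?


Time: 525 minutes
Day: 1440 minutes
Percentage = (525/1440) × 100 ≈ 36.5%

36.5%


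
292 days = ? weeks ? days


41 weeks 5 days

Weeks: 292 ÷ 7 = 41 remainder 5


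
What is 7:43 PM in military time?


19:43

Input: 7:43 PM
PM: 7 + 12 = 19


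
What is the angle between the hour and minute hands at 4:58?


Hour hand = 4×30 + 58×0.5 = 149.0°
Minute hand = 58×6 = 348°
Difference = |149.0 - 348| = 199.0°
Since > 180°: 360 - 199.0 = 161.0°

161.0°


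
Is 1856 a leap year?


Yes

Rules: divisible by 4 AND (not by 100 OR by 400)
1856 ÷ 4 = 464 exactly → divisible by 4
1856 ÷ 100 = 18 remainder 56 → not divisible by 100
Divisible by 4 but not by 100 → leap year


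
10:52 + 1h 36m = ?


Start: 652 minutes from midnight
Add: 96 minutes
Total: 748 minutes
Hours: 748 ÷ 60 = 12 remainder 28

12:28


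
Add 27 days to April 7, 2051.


May 4, 2051

Start: April 7, 2051
Add 27 days
April 7 → May 1: 30 - 7 + 1 = 24 days (27 - 24 = 3 left)
May 1 + 3 = May 4, 2051


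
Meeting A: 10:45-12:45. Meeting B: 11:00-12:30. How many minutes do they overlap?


Meeting A: 645-765 (in minutes from midnight)
Meeting B: 660-750
Overlap start = max(645, 660) = 660
Overlap end = min(765, 750) = 750
Overlap = max(0, 750 - 660) = 90 min

90 minutes


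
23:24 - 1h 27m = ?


21:57

Start: 1404 minutes from midnight
Subtract: 87 minutes
Remaining: 1404 - 87 = 1317
Hours: 21, Minutes: 57


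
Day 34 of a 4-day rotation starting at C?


Shift D

Shifts: A, B, C, D
Start: C (index 2)
Day 34: (2 + 34 - 1) mod 4
= 35 mod 4
= 3
Index 3 → shift D


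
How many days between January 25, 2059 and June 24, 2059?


From January 25, 2059 to June 24, 2059
Rest of January 2059: 31 - 25 = 6
Full months: February 2059 28, March 31, April 30, May 31
Days into June 2059: 24
Total = 6 + 28 + 31 + 30 + 31 + 24 = 150 days

150 days


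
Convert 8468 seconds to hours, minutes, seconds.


2h 21m 8s

Hours: 8468 ÷ 3600 = 2 remainder 1268
Minutes: 1268 ÷ 60 = 21 remainder 8
Seconds: 8


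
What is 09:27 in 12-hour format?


9:27 AM

Hour: 9
9 < 12 → AM


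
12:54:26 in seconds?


46466 seconds

Hours: 12 × 3600 = 43200
Minutes: 54 × 60 = 3240
Seconds: 26
Total = 43200 + 3240 + 26 = 46466


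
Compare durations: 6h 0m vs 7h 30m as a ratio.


4:5 (0.80)

Duration 1: 360 minutes
Duration 2: 450 minutes
Ratio = 360:450
GCD = 90
Simplified = 4:5
As a decimal: 4/5 = 0.80


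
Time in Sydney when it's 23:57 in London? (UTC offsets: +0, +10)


09:57 (next day)

Time difference = UTC+10 - UTC+0 = +10 hours
New hour = (23 + 10) mod 24
= 33 mod 24 = 9
Minutes unchanged → 09:57; 33 ≥ 24 → next day


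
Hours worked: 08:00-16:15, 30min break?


Total time = (16×60+15) - (8×60+0)
= 975 - 480 = 495 min
Minus break: 495 - 30 = 465 min
= 7h 45m

7h 45m (465 minutes)


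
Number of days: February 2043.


Month: February (month 2)
February: 28 or 29 (leap year)
2043 leap year? No

28 days


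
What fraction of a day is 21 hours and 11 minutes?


0.8826 (88.26%)

Total minutes: 21×60 + 11 = 1271
Day = 24×60 = 1440 minutes
Fraction = 1271/1440 ≈ 0.8826
As a percentage: 1271/1440 × 100 ≈ 88.26%


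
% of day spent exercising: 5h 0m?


20.8%

Time: 300 minutes
Day: 1440 minutes
Percentage = (300/1440) × 100 ≈ 20.8%


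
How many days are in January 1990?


31 days

Month: January (month 1)
January has 31 days


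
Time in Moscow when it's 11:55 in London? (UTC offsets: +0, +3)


Time difference = UTC+3 - UTC+0 = +3 hours
New hour = (11 + 3) mod 24
= 14 mod 24 = 14
Minutes unchanged → 14:55

14:55


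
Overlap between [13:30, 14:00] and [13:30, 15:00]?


30 minutes

Meeting A: 810-840 (in minutes from midnight)
Meeting B: 810-900
Overlap start = max(810, 810) = 810
Overlap end = min(840, 900) = 840
Overlap = max(0, 840 - 810) = 30 min


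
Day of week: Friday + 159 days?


Wednesday

Start: Friday (index 4)
(4 + 159) mod 7
= 163 mod 7
= 2
Index 2 → Wednesday


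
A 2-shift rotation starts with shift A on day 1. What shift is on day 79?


Shift A

Shifts: A, B
Start: A (index 0)
Day 79: (0 + 79 - 1) mod 2
= 78 mod 2
= 0
Index 0 → shift A


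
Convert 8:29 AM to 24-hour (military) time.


Input: 8:29 AM
AM hour stays: 8

08:29


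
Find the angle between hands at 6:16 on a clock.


92.0°

Hour hand = 6×30 + 16×0.5 = 188.0°
Minute hand = 16×6 = 96°
Difference = |188.0 - 96| = 92.0°


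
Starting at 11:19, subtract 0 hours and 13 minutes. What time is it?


11:06

Start: 679 minutes from midnight
Subtract: 13 minutes
Remaining: 679 - 13 = 666
Hours: 11, Minutes: 6


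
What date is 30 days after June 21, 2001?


July 21, 2001

Start: June 21, 2001
Add 30 days
June 21 → July 1: 30 - 21 + 1 = 10 days (30 - 10 = 20 left)
July 1 + 20 = July 21, 2001


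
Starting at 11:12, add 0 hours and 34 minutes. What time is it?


11:46

Start: 672 minutes from midnight
Add: 34 minutes
Total: 706 minutes
Hours: 706 ÷ 60 = 11 remainder 46


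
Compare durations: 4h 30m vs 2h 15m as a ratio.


Duration 1: 270 minutes
Duration 2: 135 minutes
Ratio = 270:135
GCD = 135
Simplified = 2:1
As a decimal: 2/1 = 2.00

2:1 (2.00)
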